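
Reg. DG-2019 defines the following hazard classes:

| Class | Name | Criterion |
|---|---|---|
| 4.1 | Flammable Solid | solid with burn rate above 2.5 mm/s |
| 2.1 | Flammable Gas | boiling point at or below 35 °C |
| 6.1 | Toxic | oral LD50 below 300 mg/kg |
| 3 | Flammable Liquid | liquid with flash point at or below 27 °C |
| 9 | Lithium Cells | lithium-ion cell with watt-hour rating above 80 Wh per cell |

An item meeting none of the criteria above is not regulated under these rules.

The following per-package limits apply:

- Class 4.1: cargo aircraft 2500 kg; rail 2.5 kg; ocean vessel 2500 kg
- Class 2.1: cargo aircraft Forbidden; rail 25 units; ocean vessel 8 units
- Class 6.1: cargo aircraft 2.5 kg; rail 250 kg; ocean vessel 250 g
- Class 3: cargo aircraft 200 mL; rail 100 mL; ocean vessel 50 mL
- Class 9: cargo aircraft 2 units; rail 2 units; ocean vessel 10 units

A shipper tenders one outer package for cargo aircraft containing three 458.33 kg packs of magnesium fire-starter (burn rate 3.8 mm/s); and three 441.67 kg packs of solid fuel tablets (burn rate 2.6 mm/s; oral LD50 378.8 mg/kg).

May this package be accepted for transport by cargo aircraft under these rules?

No

Magnesium fire-starter: burn rate 3.8 mm/s > 2.5 mm/s → Class 4.1 (Flammable Solid).
The solid fuel tablets have burn rate 2.6 mm/s, which is > 2.5 mm/s, so they are Class 4.1 (Flammable Solid).
Class 4.1 net quantity: (three 458.33 kg packs = 1374.99 kg) + (three 441.67 kg packs = 1325.01 kg) = 2700 kg.
2700 kg exceeds the cargo aircraft limit of 2500 kg for Class 4.1.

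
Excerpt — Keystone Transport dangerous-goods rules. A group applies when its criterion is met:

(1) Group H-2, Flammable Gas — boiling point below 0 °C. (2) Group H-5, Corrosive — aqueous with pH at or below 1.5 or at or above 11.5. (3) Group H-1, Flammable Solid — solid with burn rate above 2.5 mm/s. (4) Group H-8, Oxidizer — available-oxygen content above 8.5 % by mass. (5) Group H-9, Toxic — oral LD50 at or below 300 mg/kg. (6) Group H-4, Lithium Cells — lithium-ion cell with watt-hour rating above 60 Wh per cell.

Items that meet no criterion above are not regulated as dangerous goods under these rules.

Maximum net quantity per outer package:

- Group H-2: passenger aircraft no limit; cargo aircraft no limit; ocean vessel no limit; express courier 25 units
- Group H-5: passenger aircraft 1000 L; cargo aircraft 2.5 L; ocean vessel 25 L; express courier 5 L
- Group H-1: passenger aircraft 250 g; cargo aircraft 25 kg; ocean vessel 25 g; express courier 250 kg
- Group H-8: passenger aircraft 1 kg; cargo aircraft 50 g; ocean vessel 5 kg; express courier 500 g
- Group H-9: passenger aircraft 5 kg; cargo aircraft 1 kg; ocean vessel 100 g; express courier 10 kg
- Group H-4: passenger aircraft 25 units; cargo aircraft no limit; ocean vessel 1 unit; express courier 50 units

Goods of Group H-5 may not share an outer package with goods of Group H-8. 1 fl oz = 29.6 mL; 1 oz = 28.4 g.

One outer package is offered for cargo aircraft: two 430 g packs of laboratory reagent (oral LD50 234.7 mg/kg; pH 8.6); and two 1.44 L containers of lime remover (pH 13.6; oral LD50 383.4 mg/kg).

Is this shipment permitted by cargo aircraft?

With oral LD50 234.7 mg/kg (≤ 300 mg/kg), the laboratory reagent falls in Group H-9.
The lime remover has pH 13.6, which is ≥ 11.5, so it is Group H-5 (Corrosive).
Group H-9 quantity: two 430 g packs = 860 g.
860 g is within the cargo aircraft limit of 1 kg for Group H-9.
Group H-5 quantity: two 1.44 L containers = 2.88 L.
That exceeds the Group H-5 cargo aircraft limit of 2.5 L.
The segregation rule (Group H-5 with Group H-8) does not apply to Group H-9 with Group H-5.

No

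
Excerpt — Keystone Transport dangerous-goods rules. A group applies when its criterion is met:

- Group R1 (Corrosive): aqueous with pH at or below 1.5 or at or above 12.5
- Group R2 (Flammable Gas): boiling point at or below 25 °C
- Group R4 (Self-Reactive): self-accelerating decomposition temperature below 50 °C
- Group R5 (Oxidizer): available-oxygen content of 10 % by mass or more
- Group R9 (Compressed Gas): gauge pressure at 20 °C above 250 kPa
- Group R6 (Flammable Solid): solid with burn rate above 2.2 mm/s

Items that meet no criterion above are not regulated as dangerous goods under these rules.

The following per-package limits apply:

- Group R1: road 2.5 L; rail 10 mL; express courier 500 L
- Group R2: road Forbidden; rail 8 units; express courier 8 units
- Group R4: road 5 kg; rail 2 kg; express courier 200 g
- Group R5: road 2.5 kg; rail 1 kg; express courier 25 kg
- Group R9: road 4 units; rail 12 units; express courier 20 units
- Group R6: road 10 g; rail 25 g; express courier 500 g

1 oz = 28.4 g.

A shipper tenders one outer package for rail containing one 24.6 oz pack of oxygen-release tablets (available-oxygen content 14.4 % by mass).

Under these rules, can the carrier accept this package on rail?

Yes

Available-oxygen content 14.4 % by mass meets the Group R5 criterion (Oxidizer), so the oxygen-release tablets are Group R5.
Group R5 quantity: one 24.6 oz pack = 698.64 g.
That is within the Group R5 rail limit of 1 kg.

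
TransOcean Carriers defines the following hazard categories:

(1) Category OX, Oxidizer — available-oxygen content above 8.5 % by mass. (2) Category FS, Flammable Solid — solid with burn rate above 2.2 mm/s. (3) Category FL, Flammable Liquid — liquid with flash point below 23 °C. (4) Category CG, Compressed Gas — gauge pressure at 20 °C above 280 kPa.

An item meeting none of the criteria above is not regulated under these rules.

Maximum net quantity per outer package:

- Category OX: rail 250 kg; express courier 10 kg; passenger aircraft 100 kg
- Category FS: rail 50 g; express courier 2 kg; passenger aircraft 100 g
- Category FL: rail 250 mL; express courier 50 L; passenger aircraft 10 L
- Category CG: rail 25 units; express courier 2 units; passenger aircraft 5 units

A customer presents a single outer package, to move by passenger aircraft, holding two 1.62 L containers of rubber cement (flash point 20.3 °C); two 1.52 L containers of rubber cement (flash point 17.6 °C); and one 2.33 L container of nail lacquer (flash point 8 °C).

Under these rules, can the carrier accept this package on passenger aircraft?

With flash point 20.3 °C (< 23 °C), the rubber cement falls in Category FL.
Rubber cement: flash point 17.6 °C < 23 °C → Category FL (Flammable Liquid).
The nail lacquer has flash point 8 °C, which is < 23 °C, so it is Category FL (Flammable Liquid).
Category FL net quantity: (two 1.62 L containers = 3.24 L) + (two 1.52 L containers = 3.04 L) + 2.33 L = 8.61 L.
That is within the Category FL passenger aircraft limit of 10 L.

Yes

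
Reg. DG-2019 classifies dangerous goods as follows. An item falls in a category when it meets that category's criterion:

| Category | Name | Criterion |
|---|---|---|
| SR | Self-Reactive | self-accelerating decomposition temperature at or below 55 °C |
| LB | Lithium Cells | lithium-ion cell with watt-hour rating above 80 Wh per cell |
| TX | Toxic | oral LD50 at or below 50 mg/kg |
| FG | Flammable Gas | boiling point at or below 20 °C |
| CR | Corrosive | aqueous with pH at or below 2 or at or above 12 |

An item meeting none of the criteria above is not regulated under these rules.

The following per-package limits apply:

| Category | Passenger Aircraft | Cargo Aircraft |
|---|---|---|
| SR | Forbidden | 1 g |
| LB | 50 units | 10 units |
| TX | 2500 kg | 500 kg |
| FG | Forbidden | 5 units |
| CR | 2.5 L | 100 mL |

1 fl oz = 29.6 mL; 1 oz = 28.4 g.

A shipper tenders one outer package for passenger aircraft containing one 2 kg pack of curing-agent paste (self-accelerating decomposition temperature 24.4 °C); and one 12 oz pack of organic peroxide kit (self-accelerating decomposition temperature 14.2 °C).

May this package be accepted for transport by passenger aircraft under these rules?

No

Curing-agent paste: self-accelerating decomposition temperature 24.4 °C ≤ 55 °C → Category SR (Self-Reactive).
With self-accelerating decomposition temperature 14.2 °C (≤ 55 °C), the organic peroxide kit falls in Category SR.
Category SR net quantity: 2 kg + (one 12 oz pack = 340.8 g) = 2340.8 g.
Category SR is Forbidden by passenger aircraft.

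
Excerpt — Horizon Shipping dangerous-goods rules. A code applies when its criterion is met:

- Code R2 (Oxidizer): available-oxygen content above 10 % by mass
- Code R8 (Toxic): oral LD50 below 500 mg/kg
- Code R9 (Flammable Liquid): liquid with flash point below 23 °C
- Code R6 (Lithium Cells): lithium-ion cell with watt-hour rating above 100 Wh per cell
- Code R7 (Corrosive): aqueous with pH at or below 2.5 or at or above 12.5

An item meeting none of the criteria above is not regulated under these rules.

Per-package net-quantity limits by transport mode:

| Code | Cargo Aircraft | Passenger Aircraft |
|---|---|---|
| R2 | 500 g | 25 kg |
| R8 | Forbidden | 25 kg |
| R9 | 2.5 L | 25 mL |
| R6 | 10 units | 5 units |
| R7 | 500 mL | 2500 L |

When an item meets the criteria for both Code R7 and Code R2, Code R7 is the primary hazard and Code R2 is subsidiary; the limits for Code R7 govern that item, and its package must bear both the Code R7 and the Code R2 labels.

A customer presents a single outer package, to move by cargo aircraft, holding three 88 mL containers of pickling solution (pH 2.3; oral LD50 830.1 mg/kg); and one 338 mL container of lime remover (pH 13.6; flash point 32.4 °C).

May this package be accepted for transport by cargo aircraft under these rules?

No

The pickling solution has pH 2.3, which is ≤ 2.5, so it is Code R7 (Corrosive).
The lime remover has pH 13.6, which is ≥ 12.5, so it is Code R7 (Corrosive).
Code R7 net quantity: (three 88 mL containers = 264 mL) + 338 mL = 602 mL.
That exceeds the Code R7 cargo aircraft limit of 500 mL.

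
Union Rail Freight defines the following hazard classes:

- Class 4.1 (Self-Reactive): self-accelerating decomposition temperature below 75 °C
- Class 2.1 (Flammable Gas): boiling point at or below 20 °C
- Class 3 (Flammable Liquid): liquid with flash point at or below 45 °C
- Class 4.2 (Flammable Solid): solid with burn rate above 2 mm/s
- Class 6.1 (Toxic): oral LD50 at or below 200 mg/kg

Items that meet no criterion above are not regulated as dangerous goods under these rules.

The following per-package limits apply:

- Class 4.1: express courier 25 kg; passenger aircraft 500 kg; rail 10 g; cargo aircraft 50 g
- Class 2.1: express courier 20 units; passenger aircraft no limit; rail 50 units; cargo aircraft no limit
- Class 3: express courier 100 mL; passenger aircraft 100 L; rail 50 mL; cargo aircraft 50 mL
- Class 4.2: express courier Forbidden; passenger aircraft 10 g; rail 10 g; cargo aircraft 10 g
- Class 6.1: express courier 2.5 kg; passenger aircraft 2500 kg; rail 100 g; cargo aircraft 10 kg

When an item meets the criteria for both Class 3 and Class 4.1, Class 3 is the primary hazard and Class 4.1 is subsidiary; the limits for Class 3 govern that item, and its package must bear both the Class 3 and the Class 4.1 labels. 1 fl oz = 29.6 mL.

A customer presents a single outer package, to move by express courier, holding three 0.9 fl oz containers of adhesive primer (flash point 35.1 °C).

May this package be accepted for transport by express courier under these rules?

Adhesive primer: flash point 35.1 °C ≤ 45 °C → Class 3 (Flammable Liquid).
Class 3 quantity: three 0.9 fl oz containers = 79.92 mL.
79.92 mL is within the express courier limit of 100 mL for Class 3.

Yes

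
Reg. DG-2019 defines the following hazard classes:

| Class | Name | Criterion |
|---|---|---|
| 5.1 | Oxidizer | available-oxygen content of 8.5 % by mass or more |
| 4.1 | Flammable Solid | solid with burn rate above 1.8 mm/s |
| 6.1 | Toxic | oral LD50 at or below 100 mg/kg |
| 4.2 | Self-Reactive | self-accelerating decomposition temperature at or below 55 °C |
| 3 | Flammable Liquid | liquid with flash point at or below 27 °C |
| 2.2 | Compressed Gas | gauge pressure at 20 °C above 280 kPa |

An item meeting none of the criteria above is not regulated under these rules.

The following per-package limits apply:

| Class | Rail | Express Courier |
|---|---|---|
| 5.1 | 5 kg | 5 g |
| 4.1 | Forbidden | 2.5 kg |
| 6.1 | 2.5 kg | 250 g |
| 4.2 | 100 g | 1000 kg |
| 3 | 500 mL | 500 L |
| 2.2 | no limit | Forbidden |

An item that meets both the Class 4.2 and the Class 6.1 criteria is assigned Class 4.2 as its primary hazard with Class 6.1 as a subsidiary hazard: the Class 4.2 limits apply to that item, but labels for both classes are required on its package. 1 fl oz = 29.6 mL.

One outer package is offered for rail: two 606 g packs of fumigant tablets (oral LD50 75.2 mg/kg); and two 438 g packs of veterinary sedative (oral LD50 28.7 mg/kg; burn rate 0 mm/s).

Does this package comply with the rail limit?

Fumigant tablets: oral LD50 75.2 mg/kg ≤ 100 mg/kg → Class 6.1 (Toxic).
Oral LD50 28.7 mg/kg meets the Class 6.1 criterion (Toxic), so the veterinary sedative is Class 6.1.
Total Class 6.1: (two 606 g packs = 1.212 kg) + (two 438 g packs = 876 g) = 2.088 kg.
That is within the Class 6.1 rail limit of 2.5 kg.

Yes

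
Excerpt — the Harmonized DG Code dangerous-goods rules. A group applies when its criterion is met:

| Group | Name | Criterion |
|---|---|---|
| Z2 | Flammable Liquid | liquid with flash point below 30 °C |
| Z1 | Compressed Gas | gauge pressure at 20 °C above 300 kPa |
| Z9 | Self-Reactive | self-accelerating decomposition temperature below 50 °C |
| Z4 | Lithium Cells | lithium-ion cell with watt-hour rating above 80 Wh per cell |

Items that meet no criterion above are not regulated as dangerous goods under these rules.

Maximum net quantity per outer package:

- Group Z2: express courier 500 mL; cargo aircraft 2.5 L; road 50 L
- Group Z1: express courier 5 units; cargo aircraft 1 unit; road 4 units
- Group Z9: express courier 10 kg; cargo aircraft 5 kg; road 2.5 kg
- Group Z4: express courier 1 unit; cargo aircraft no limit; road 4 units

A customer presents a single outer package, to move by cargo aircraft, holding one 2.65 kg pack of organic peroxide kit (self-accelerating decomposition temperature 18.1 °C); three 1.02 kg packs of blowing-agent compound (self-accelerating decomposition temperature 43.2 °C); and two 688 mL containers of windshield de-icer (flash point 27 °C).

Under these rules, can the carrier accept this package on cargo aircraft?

The organic peroxide kit has self-accelerating decomposition temperature 18.1 °C, which is < 50 °C, so it is Group Z9 (Self-Reactive).
Blowing-agent compound: self-accelerating decomposition temperature 43.2 °C < 50 °C → Group Z9 (Self-Reactive).
With flash point 27 °C (< 30 °C), the windshield de-icer falls in Group Z2.
Group Z2 quantity: two 688 mL containers = 1.376 L.
1.376 L is within the cargo aircraft limit of 2.5 L for Group Z2.
Total Group Z9: 2.65 kg + (three 1.02 kg packs = 3.06 kg) = 5.71 kg.
5.71 kg exceeds the cargo aircraft limit of 5 kg for Group Z9.

No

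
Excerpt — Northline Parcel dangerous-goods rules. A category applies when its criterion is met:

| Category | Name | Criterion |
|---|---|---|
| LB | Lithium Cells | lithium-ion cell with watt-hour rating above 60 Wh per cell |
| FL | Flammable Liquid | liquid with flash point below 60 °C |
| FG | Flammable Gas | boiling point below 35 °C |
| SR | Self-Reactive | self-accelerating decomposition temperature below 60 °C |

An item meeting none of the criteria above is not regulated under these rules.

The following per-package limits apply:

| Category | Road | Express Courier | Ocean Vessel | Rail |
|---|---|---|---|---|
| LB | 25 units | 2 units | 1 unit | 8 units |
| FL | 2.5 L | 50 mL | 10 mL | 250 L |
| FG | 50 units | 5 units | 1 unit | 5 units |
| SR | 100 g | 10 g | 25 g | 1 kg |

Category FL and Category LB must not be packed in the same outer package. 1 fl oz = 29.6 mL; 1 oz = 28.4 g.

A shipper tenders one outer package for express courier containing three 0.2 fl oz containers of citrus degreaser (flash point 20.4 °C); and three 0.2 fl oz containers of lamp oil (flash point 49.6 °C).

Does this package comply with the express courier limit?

With flash point 20.4 °C (< 60 °C), the citrus degreaser falls in Category FL.
Flash point 49.6 °C meets the Category FL criterion (Flammable Liquid), so the lamp oil is Category FL.
Total Category FL: (three 0.2 fl oz containers = 17.76 mL) + (three 0.2 fl oz containers = 17.76 mL) = 35.52 mL.
That is within the Category FL express courier limit of 50 mL.

Yes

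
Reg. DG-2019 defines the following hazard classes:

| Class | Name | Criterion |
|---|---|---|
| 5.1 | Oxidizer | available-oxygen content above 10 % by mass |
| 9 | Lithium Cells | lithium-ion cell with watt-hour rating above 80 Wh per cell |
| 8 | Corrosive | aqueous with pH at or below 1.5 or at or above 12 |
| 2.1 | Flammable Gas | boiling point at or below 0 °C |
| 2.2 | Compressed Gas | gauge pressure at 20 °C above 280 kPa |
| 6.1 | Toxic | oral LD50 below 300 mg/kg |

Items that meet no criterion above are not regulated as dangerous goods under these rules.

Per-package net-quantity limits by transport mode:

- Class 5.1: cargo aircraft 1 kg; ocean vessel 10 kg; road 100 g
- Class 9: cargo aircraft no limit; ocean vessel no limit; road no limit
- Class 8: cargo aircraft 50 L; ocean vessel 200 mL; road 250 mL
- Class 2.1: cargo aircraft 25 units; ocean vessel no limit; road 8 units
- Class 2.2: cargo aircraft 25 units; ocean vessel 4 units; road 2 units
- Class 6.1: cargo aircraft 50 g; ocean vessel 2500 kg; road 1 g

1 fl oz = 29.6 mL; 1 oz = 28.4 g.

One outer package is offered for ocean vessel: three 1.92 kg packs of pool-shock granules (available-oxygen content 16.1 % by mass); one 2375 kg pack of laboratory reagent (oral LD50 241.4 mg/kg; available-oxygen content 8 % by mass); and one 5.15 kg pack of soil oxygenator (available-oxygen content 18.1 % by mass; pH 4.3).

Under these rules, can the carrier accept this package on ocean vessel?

Pool-shock granules: available-oxygen content 16.1 % by mass > 10 % by mass → Class 5.1 (Oxidizer).
With oral LD50 241.4 mg/kg (< 300 mg/kg), the laboratory reagent falls in Class 6.1.
Soil oxygenator: available-oxygen content 18.1 % by mass > 10 % by mass → Class 5.1 (Oxidizer).
Class 5.1 net quantity: (three 1.92 kg packs = 5.76 kg) + 5.15 kg = 10.91 kg.
That exceeds the Class 5.1 ocean vessel limit of 10 kg.
Class 6.1 quantity: 2375 kg.
That is within the Class 6.1 ocean vessel limit of 2500 kg.

No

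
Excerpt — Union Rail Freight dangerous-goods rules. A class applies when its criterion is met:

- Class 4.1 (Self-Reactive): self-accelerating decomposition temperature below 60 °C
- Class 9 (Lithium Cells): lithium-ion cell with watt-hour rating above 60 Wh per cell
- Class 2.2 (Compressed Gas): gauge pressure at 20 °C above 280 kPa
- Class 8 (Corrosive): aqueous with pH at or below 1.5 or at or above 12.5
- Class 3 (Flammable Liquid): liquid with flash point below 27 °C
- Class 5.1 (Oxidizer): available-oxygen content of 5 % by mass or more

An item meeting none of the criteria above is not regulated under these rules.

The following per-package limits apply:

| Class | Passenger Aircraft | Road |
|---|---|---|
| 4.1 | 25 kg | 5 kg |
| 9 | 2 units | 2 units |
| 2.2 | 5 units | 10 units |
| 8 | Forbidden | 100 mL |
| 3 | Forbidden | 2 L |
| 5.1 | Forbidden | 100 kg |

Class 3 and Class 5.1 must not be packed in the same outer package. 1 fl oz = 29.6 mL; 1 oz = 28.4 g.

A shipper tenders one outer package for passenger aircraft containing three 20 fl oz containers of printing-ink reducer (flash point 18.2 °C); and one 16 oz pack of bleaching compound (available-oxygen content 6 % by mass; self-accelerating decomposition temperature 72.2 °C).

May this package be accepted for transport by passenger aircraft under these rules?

No

Flash point 18.2 °C meets the Class 3 criterion (Flammable Liquid), so the printing-ink reducer is Class 3.
With available-oxygen content 6 % by mass (≥ 5 % by mass), the bleaching compound falls in Class 5.1.
Class 3 quantity: three 20 fl oz containers = 1.776 L.
By passenger aircraft, Class 3 is Forbidden regardless of quantity.
Class 5.1 quantity: one 16 oz pack = 454.4 g.
By passenger aircraft, Class 5.1 is Forbidden regardless of quantity.
Class 3 and Class 5.1 may not share an outer package.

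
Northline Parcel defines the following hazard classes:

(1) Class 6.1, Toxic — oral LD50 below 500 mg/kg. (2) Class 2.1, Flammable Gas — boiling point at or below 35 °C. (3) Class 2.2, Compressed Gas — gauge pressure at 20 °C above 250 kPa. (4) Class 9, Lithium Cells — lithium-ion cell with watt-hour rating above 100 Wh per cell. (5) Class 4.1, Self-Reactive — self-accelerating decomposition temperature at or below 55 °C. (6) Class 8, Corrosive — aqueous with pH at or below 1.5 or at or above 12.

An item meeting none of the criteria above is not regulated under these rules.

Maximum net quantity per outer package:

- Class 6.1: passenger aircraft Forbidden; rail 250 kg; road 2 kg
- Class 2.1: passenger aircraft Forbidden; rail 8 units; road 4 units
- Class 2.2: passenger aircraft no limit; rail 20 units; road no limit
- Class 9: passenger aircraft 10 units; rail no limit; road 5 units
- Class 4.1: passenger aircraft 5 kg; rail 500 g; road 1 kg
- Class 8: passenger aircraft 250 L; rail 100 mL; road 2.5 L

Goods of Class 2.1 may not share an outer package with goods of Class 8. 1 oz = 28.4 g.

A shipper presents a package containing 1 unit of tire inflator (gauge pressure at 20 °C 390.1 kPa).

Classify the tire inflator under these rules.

Gauge pressure at 20 °C 390.1 kPa meets the Class 2.2 criterion (Compressed Gas), so the tire inflator is Class 2.2.

Class 2.2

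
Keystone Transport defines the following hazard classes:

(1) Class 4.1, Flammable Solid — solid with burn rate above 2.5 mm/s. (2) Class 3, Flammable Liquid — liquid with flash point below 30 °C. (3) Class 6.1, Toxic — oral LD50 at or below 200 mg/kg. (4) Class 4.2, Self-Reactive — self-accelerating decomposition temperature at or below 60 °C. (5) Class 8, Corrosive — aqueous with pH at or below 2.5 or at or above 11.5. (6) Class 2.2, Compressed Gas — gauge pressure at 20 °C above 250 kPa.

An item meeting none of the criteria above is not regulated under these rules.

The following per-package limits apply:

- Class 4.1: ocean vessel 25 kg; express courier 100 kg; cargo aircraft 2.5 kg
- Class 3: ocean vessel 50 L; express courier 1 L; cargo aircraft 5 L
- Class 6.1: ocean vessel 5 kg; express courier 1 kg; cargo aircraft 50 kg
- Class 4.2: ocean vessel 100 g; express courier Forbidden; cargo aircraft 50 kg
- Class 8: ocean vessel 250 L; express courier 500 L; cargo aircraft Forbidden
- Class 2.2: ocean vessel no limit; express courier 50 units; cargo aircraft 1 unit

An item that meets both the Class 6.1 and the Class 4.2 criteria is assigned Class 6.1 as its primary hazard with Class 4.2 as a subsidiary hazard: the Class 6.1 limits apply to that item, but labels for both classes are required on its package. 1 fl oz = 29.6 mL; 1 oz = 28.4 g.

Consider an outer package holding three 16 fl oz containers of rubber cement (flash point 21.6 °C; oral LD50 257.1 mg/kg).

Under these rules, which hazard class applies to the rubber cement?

Rubber cement: flash point 21.6 °C < 30 °C → Class 3 (Flammable Liquid).

Class 3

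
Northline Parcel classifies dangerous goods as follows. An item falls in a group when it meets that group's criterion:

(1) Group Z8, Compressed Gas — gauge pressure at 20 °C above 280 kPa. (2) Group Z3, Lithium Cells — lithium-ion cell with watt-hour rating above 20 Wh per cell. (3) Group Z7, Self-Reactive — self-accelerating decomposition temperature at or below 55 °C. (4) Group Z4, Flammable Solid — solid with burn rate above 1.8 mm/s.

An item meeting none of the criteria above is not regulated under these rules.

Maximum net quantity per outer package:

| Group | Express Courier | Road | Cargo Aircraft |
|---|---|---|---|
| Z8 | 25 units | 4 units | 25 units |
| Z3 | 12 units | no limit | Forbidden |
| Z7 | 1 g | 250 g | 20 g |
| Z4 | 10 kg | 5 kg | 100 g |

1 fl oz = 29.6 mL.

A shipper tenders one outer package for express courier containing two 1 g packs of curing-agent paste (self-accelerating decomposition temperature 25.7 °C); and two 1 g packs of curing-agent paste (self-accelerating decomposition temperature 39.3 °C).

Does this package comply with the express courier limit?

The curing-agent paste has self-accelerating decomposition temperature 25.7 °C, which is ≤ 55 °C, so it is Group Z7 (Self-Reactive).
Curing-agent paste: self-accelerating decomposition temperature 39.3 °C ≤ 55 °C → Group Z7 (Self-Reactive).
Group Z7 net quantity: (two 1 g packs = 2 g) + (two 1 g packs = 2 g) = 4 g.
4 g > 1 g (express courier limit, Group Z7) — over the limit.

No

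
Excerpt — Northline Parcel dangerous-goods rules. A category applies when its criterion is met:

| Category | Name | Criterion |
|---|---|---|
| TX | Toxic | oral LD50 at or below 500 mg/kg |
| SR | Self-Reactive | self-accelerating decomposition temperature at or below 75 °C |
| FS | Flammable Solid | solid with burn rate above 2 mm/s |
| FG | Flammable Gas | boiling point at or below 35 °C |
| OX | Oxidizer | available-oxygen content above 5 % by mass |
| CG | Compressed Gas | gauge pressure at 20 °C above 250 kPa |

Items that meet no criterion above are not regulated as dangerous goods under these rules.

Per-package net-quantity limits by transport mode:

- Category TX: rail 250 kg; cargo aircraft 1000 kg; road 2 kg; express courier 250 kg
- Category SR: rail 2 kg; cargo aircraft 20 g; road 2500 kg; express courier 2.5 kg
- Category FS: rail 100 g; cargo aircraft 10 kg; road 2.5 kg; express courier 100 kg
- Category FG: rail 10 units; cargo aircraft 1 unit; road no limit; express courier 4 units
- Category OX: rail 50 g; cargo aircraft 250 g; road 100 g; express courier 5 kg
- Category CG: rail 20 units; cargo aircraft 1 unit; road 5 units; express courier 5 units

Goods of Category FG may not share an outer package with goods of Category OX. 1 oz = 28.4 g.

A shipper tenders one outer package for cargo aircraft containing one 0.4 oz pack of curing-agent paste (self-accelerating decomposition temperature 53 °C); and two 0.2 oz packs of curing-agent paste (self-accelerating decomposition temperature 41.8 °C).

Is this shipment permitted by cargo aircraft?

The curing-agent paste has self-accelerating decomposition temperature 53 °C, which is ≤ 75 °C, so it is Category SR (Self-Reactive).
With self-accelerating decomposition temperature 41.8 °C (≤ 75 °C), the curing-agent paste falls in Category SR.
Total Category SR: (one 0.4 oz pack = 11.36 g) + (two 0.2 oz packs = 11.36 g) = 22.72 g.
22.72 g > 20 g (cargo aircraft limit, Category SR) — over the limit.

No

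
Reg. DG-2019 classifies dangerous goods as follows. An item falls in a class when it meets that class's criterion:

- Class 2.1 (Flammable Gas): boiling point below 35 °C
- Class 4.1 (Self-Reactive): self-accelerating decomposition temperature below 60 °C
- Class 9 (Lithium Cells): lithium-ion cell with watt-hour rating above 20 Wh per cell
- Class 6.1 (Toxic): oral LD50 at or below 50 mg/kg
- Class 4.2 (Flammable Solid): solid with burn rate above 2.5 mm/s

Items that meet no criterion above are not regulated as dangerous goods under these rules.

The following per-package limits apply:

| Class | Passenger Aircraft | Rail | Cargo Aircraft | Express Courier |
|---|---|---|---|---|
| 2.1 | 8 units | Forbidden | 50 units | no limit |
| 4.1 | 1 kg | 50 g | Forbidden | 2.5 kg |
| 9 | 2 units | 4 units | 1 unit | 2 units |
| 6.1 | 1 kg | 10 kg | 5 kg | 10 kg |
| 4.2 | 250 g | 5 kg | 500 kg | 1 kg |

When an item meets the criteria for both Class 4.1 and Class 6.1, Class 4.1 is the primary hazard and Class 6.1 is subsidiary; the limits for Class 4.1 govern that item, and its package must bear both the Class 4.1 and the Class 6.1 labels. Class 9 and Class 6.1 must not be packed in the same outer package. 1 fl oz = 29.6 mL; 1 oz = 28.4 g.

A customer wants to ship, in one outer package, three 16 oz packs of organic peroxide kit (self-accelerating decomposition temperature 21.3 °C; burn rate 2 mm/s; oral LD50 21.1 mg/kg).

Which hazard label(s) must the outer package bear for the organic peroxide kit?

Self-accelerating decomposition temperature 21.3 °C meets the Class 4.1 criterion (Self-Reactive), so the organic peroxide kit is Class 4.1.
The organic peroxide kit has oral LD50 21.1 mg/kg, which is ≤ 50 mg/kg, so it is Class 6.1 (Toxic).
By the precedence rule Class 4.1 is primary and Class 6.1 is subsidiary, and that rule requires both labels on the package.

Class 4.1 and 6.1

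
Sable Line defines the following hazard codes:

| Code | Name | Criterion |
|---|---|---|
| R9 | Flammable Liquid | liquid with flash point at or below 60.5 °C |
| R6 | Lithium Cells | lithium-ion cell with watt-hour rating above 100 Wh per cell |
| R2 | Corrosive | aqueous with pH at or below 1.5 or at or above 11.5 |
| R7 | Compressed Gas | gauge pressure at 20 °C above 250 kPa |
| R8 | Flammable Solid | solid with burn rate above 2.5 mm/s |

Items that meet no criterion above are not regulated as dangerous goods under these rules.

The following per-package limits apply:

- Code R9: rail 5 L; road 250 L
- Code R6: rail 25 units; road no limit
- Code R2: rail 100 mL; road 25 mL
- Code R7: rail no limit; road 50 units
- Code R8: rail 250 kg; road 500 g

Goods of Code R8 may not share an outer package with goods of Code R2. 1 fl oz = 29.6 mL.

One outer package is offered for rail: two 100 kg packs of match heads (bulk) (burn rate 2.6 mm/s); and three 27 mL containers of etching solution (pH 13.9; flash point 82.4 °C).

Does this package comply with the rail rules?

Match heads (bulk): burn rate 2.6 mm/s > 2.5 mm/s → Code R8 (Flammable Solid).
The etching solution has pH 13.9, which is ≥ 11.5, so it is Code R2 (Corrosive).
Code R8 quantity: two 100 kg packs = 200 kg.
200 kg is within the rail limit of 250 kg for Code R8.
Code R2 quantity: three 27 mL containers = 81 mL.
That is within the Code R2 rail limit of 100 mL.
Code R8 and Code R2 may not share an outer package.

No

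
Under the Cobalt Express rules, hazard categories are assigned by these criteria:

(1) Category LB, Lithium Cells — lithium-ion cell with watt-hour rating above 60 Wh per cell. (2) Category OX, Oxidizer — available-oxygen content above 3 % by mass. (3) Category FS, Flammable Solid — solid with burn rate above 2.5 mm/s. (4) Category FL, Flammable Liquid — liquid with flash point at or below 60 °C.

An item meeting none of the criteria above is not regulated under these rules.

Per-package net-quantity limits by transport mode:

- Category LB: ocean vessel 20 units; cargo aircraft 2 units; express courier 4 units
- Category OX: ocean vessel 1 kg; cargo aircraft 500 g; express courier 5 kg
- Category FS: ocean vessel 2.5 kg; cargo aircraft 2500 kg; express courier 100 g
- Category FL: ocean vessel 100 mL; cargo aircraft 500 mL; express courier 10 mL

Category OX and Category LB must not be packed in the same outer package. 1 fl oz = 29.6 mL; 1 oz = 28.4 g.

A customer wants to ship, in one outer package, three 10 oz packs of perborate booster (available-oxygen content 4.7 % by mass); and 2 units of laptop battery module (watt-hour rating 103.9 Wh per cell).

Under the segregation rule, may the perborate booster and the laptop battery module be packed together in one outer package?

No

Available-oxygen content 4.7 % by mass meets the Category OX criterion (Oxidizer), so the perborate booster is Category OX.
The laptop battery module has watt-hour rating 103.9 Wh per cell, which is > 60 Wh per cell, so it is Category LB (Lithium Cells).
Category OX and Category LB may not share an outer package.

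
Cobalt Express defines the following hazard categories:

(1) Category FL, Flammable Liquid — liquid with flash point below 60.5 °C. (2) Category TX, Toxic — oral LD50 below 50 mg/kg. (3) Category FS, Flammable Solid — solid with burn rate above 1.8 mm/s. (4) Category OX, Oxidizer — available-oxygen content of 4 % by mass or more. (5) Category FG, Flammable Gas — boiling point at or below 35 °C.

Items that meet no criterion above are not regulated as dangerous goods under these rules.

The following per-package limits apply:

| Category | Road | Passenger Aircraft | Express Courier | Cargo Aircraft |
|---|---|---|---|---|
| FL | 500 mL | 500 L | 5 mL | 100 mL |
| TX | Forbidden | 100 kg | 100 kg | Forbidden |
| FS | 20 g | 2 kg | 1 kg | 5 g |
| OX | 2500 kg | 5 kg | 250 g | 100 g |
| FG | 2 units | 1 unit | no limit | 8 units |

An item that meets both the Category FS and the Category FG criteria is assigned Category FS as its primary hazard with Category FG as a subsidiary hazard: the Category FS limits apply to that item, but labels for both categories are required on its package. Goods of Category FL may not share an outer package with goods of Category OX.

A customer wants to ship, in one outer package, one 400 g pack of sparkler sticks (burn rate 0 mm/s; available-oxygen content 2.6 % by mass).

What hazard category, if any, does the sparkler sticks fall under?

burn rate 0 mm/s is not above 1.8 mm/s, so Category FS does not apply.
available-oxygen content 2.6 % by mass is not above 4 % by mass, so Category OX does not apply.
No criterion is met, so the item is not regulated.

Not regulated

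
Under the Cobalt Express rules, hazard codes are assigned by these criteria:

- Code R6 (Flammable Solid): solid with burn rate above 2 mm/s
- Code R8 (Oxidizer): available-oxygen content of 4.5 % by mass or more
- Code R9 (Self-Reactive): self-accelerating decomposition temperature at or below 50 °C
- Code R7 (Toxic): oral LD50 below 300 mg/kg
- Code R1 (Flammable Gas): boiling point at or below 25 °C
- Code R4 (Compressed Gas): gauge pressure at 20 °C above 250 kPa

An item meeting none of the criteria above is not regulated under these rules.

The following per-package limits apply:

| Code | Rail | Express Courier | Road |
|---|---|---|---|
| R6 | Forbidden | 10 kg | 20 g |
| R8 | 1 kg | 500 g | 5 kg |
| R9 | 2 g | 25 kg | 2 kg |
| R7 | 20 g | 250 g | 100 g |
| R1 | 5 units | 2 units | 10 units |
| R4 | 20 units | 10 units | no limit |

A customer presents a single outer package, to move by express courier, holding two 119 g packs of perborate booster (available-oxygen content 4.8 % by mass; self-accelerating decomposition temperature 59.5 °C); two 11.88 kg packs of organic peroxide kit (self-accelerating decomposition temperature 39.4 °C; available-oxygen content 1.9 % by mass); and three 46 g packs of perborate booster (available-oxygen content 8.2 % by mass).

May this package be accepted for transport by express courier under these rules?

Perborate booster: available-oxygen content 4.8 % by mass ≥ 4.5 % by mass → Code R8 (Oxidizer).
With self-accelerating decomposition temperature 39.4 °C (≤ 50 °C), the organic peroxide kit falls in Code R9.
The perborate booster has available-oxygen content 8.2 % by mass, which is ≥ 4.5 % by mass, so it is Code R8 (Oxidizer).
Total Code R8: (two 119 g packs = 238 g) + (three 46 g packs = 138 g) = 376 g.
376 g is within the express courier limit of 500 g for Code R8.
Code R9 quantity: two 11.88 kg packs = 23.76 kg.
23.76 kg is within the express courier limit of 25 kg for Code R9.
Every hazard code is within its express courier limit and no segregation rule is violated.

Yes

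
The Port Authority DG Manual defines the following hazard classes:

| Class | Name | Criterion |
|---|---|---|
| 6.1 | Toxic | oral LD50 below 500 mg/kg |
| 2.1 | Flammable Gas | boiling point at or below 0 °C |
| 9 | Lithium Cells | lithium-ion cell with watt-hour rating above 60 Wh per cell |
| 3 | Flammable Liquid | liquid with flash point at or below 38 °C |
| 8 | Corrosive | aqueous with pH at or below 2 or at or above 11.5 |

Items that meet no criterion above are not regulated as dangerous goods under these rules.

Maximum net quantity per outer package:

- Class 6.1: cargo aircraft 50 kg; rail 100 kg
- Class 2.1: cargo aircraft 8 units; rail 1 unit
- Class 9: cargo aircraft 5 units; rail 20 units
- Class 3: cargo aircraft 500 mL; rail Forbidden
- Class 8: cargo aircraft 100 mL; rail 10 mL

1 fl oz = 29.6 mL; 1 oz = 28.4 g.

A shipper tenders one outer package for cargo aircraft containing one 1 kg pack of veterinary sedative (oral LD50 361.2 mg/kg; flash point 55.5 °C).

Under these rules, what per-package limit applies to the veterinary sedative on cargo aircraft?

Oral LD50 361.2 mg/kg meets the Class 6.1 criterion (Toxic), so the veterinary sedative is Class 6.1.
The cargo aircraft limit for Class 6.1 is 50 kg.

50 kg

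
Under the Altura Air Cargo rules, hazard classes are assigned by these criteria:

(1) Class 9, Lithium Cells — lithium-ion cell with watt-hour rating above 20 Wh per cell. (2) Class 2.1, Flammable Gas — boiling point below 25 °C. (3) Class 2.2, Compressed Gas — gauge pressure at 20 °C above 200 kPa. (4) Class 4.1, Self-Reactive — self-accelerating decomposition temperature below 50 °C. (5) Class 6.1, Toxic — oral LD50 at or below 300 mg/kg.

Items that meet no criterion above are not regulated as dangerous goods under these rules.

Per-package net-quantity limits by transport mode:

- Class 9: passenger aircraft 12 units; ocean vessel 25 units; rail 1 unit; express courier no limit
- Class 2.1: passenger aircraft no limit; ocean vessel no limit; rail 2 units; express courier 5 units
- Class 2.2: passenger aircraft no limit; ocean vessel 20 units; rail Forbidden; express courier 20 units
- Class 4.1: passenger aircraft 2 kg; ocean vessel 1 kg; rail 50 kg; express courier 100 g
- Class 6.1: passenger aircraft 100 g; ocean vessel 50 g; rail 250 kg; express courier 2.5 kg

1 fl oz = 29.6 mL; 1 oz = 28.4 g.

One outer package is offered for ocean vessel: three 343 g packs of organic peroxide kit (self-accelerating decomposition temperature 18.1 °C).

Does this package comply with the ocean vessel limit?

With self-accelerating decomposition temperature 18.1 °C (< 50 °C), the organic peroxide kit falls in Class 4.1.
Class 4.1 quantity: three 343 g packs = 1.029 kg.
1.029 kg exceeds the ocean vessel limit of 1 kg for Class 4.1.

No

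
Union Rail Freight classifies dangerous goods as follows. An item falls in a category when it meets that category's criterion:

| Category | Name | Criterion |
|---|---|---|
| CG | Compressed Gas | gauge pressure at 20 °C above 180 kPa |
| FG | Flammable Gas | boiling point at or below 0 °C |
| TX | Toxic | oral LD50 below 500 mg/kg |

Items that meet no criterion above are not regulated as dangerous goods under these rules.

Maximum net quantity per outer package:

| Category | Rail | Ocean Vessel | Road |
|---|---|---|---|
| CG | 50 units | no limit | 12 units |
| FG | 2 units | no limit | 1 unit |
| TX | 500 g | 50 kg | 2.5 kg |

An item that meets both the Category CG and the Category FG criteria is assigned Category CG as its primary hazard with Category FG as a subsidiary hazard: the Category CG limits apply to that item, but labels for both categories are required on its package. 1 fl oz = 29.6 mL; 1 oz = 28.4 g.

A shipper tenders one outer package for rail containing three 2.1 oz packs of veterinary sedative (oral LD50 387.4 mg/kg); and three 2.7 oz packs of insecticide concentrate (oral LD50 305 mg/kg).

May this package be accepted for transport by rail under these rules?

The veterinary sedative has oral LD50 387.4 mg/kg, which is < 500 mg/kg, so it is Category TX (Toxic).
With oral LD50 305 mg/kg (< 500 mg/kg), the insecticide concentrate falls in Category TX.
Total Category TX: (three 2.1 oz packs = 178.92 g) + (three 2.7 oz packs = 230.04 g) = 408.96 g.
408.96 g is within the rail limit of 500 g for Category TX.

Yes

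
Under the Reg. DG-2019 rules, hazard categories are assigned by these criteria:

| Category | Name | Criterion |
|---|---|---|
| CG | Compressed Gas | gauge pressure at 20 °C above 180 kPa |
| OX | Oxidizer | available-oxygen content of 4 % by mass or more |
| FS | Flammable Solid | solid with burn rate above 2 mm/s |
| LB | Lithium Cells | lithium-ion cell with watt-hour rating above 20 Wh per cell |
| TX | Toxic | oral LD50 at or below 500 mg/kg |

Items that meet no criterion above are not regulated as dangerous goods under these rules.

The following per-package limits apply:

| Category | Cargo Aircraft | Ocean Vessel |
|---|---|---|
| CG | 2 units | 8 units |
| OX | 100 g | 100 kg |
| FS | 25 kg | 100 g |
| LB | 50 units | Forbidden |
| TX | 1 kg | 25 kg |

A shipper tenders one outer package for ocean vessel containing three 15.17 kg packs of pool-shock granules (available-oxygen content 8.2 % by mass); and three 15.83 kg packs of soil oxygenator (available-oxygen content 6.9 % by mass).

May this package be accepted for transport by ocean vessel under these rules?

Available-oxygen content 8.2 % by mass meets the Category OX criterion (Oxidizer), so the pool-shock granules are Category OX.
Available-oxygen content 6.9 % by mass meets the Category OX criterion (Oxidizer), so the soil oxygenator is Category OX.
Category OX net quantity: (three 15.17 kg packs = 45.51 kg) + (three 15.83 kg packs = 47.49 kg) = 93 kg.
That is within the Category OX ocean vessel limit of 100 kg.

Yes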